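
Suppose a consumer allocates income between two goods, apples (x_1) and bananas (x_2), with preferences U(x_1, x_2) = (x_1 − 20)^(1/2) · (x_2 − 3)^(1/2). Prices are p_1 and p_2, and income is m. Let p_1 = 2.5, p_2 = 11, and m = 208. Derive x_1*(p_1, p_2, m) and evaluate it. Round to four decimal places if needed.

MRS = (x_2−3)/(x_1−20). Tangency with p_1/p_2 gives x_2−3 = (p_1/p_2)·(x_1−20).
Substituting into the budget: x_1* = 20 + 0.5·(m − 20·p_1 − 3·p_2)/p_1, and x_2* = 3 + 0.5·(…)/p_2.
Discretionary income = 208 − 20·2.5 − 3·11 = 125; x_1* = 20 + 0.5·125/2.5 = 45.

x_1* = 45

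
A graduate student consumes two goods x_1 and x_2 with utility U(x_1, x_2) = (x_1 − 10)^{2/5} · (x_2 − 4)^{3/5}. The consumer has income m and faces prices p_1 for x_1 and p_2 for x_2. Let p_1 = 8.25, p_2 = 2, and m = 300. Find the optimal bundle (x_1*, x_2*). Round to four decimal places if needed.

Substituting into the budget: x_1* = 10 + 0.4·(m − 10·p_1 − 4·p_2)/p_1, and x_2* = 4 + 0.6·(…)/p_2.
Discretionary income = 300 − 10·8.25 − 4·2 = 209.5; x_1* = 10 + 0.4·209.5/8.25 = 20.1576; x_2* = 4 + 0.6·209.5/2 = 66.85.

x_1* = 20.1576, x_2* = 66.85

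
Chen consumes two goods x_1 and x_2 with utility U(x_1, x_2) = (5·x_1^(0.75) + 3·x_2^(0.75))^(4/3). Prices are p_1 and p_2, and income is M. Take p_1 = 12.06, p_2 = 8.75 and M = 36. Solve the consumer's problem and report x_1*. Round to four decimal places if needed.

Substitute x_2 = (x_2/x_1)·x_1 into the budget: x_1* = M/(p_1 + p_2·(x_2/x_1)).
Numerically x_2/x_1 = 0.467694, so x_1* = 36/(12.06 + 8.75·0.467694) = 2.2288.

x_1* = 2.2288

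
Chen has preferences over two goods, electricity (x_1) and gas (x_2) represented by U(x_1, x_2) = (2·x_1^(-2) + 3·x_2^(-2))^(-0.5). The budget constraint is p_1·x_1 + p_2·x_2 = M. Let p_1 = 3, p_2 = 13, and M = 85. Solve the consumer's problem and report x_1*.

x_1* = 7.0087

Substitute x_2 = (x_2/x_1)·x_1 into the budget: x_1* = M/(p_1 + p_2·(x_2/x_1)).
Numerically x_2/x_1 = 0.702139, so x_1* = 85/(3 + 13·0.702139) = 7.0087.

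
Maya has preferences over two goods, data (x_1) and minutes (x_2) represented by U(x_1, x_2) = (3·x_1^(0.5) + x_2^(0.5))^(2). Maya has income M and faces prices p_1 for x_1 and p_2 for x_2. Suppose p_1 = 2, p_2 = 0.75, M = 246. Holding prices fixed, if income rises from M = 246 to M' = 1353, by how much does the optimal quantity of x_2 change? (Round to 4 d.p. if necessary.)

MU_x_1 ∝ 3·x_1^(-0.5), MU_x_2 ∝ x_2^(-0.5), so MRS = 3·(x_2/x_1)^(0.5) = p_1/p_2.
Hence x_2/x_1 = ((1/3)·p_1/p_2)^(1/(0.5)), i.e. raised to the 2 power.
With the ratio pinned down, the budget gives x_1* = M/(p_1 + p_2·(x_2/x_1)) and x_2* = (x_2/x_1)·x_1*.
Numerically x_2/x_1 = 0.790123, so x_1* = 246/(2 + 0.75·0.790123) = 94.8857 and x_2* = 0.790123·94.8857 = 74.9714.
At M' = 1353: x_2* = 412.3429. Change: 412.3429 − 74.9714 = 337.3714.

Δx_2* = 337.3714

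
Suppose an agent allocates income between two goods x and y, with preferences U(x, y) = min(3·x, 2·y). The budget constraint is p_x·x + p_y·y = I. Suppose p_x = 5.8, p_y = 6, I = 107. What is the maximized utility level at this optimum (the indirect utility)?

With perfect complements, no substitution: consume in ratio x:y = 2:3.
Budget: p_x·x + p_y·(3/2)·x = I, so (2·p_x + 3·p_y)·x = 2·I.
Demand: x*(p_x,p_y,I) = 2·I/(2·p_x + 3·p_y), y* = 3·I/(2·p_x + 3·p_y).
Here 2·5.8 + 3·6 = 29.6, giving x* = 7.2297 and y* = 10.8446.
Utility at the optimum: U(7.2297, 10.8446) = 21.6892.

V = 21.6892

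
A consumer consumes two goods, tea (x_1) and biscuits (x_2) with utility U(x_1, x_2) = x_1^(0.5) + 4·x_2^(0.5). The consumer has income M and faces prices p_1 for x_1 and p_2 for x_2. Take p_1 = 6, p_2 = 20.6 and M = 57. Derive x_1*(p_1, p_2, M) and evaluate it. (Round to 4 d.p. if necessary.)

MU_x_1 ∝ x_1^(-0.5), MU_x_2 ∝ 4·x_2^(-0.5), so MRS = (1/4)·(x_2/x_1)^(0.5) = p_1/p_2.
Solve for the ratio: x_2/x_1 = [4·p_1/p_2]^(2).
With the ratio pinned down, the budget gives x_1* = M/(p_1 + p_2·(x_2/x_1)) and x_2* = (x_2/x_1)·x_1*.
Numerically x_2/x_1 = 1.357338, so x_1* = 57/(6 + 20.6·1.357338) = 1.6784.

x_1* = 1.6784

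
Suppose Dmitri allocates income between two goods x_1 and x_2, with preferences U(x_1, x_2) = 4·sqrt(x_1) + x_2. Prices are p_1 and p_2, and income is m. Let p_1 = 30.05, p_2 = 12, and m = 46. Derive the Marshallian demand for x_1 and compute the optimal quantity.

x_1* = 0.6379

Set MRS = p_1/p_2: 2·x_1^(−1/2) = p_1/p_2.
Solve: √x_1 = 2·p_2/p_1, so x_1*(p_1,p_2) = (2·p_2/p_1)², and x_2* = (m − p_1·x_1*)/p_2.
Plugging in: x_1* = (2·12/30.05)² = 0.6379.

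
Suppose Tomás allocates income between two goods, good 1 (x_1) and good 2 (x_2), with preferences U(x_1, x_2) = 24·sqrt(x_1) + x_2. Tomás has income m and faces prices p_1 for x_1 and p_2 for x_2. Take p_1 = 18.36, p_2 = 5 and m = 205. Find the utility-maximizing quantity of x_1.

MU_x_1 = 12/√x_1, MU_x_2 = 1. Tangency: 12/√x_1 = p_1/p_2.
Thus x_1* = (12·p_2/p_1)² — independent of m — with the rest of income spent on x_2.
Plugging in: x_1* = (12·5/18.36)² = 10.6797.

x_1* = 10.6797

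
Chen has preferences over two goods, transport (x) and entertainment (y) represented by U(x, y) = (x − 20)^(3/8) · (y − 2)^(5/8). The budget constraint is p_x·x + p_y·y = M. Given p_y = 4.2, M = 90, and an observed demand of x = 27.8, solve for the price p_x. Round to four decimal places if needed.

p_x = 2

MRS = (3/5)·(y−2)/(x−20). Tangency with p_x/p_y gives y−2 = (5/3)·(p_x/p_y)·(x−20).
Substituting into the budget: x* = 20 + 0.375·(M − 20·p_x − 2·p_y)/p_x, and y* = 2 + 0.625·(…)/p_y.
Set x* = 27.8 in the demand function and solve for p_x: p_x = 2.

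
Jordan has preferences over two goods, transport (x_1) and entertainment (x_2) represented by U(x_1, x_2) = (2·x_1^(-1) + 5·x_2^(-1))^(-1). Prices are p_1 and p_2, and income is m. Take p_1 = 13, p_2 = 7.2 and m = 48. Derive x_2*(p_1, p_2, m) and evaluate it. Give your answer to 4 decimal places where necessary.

x_2* = 3.6039

MU_x_1 ∝ 2·x_1^(-2), MU_x_2 ∝ 5·x_2^(-2), so MRS = (2/5)·(x_2/x_1)^(2) = p_1/p_2.
Solve for the ratio: x_2/x_1 = [(5/2)·p_1/p_2]^(0.5).
With the ratio pinned down, the budget gives x_1* = m/(p_1 + p_2·(x_2/x_1)) and x_2* = (x_2/x_1)·x_1*.
Numerically x_2/x_1 = 2.124591, so x_1* = 48/(13 + 7.2·2.124591) = 1.6963 and x_2* = 2.124591·1.6963 = 3.6039.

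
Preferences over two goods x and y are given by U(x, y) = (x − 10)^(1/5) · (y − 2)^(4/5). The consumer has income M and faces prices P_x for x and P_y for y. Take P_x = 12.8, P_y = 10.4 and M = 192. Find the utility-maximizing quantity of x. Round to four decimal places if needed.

Substituting into the budget: x* = 10 + 0.2·(M − 10·P_x − 2·P_y)/P_x, and y* = 2 + 0.8·(…)/P_y.
Discretionary income = 192 − 10·12.8 − 2·10.4 = 43.2; x* = 10 + 0.2·43.2/12.8 = 10.675.

x* = 10.675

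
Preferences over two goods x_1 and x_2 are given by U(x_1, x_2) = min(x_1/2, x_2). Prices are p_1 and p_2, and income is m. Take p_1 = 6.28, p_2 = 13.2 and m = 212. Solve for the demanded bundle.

x_1* = 16.4596, x_2* = 8.2298

With perfect complements, no substitution: consume in ratio x_1:x_2 = 2:1.
Budget: p_1·x_1 + p_2·(1/2)·x_1 = m, so (2·p_1 + p_2)·x_1 = 2·m.
Demand: x_1*(p_1,p_2,m) = 2·m/(2·p_1 + p_2), x_2* = m/(2·p_1 + p_2).
Here 2·6.28 + 13.2 = 25.76, giving x_1* = 16.4596 and x_2* = 8.2298.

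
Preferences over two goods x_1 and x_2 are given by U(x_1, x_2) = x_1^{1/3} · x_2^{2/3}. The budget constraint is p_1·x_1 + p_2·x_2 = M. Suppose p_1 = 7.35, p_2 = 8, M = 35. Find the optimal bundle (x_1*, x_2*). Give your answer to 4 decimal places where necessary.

x_1* = 1.5873, x_2* = 2.9167

MU_x_1/MU_x_2 = (1/3·x_2)/(2/3·x_1); tangency sets this equal to p_1/p_2.
Rearranging, p_2·x_2 = 2·p_1·x_1. Substituting into the budget gives p_1·x_1·(1 + 2) = M.
Demand: x_1*(p_1,p_2,M) = 1/3·M/p_1 and x_2* = 2/3·M/p_2.
At p_1=7.35, p_2=8, M=35: x_1* = 1/3·35/7.35 = 1.5873, x_2* = 2.9167.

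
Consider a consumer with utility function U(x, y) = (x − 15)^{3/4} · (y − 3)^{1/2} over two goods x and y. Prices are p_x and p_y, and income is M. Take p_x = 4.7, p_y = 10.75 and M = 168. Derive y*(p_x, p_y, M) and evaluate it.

MRS = (3/2)·(y−3)/(x−15). Tangency with p_x/p_y gives y−3 = (2/3)·(p_x/p_y)·(x−15).
After buying the subsistence bundle (15, 3), a share 0.6 of the remaining income goes to x: x* = 15 + 0.6·(M − 15p_x − 3p_y)/p_x.
Discretionary income = 168 − 15·4.7 − 3·10.75 = 65.25; y* = 3 + 0.4·65.25/10.75 = 5.4279.

y* = 5.4279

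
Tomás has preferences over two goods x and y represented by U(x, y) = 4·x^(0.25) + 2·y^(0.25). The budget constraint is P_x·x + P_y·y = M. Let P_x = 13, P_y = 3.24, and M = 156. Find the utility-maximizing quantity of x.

MU_x ∝ 4·x^(-0.75), MU_y ∝ 2·y^(-0.75), so MRS = 2·(y/x)^(0.75) = P_x/P_y.
Solve for the ratio: y/x = [(1/2)·P_x/P_y]^(4/3).
With the ratio pinned down, the budget gives x* = M/(P_x + P_y·(y/x)) and y* = (y/x)·x*.
Numerically y/x = 2.530217, so x* = 156/(13 + 3.24·2.530217) = 7.3592.

x* = 7.3592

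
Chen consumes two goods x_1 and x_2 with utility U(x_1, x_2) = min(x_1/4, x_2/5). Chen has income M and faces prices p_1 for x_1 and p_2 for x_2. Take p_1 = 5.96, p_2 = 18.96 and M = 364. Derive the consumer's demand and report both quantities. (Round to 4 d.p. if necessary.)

Leontief preferences: the optimum is at the kink where x_1/4 = x_2/5, i.e. x_2 = (5/4)·x_1.
Budget: p_1·x_1 + p_2·(5/4)·x_1 = M, so (4·p_1 + 5·p_2)·x_1 = 4·M.
Demand: x_1*(p_1,p_2,M) = 4·M/(4·p_1 + 5·p_2), x_2* = 5·M/(4·p_1 + 5·p_2).
Here 4·5.96 + 5·18.96 = 118.64, giving x_1* = 12.2724 and x_2* = 15.3405.

x_1* = 12.2724, x_2* = 15.3405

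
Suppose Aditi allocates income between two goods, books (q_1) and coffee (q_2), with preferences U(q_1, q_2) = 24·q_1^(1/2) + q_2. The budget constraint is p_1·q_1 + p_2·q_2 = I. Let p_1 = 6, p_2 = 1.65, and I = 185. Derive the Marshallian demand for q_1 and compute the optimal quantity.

q_1* = 10.89

Set MRS = p_1/p_2: 12·q_1^(−1/2) = p_1/p_2.
Thus q_1* = (12·p_2/p_1)² — independent of I — with the rest of income spent on q_2.
Plugging in: q_1* = (12·1.65/6)² = 10.89.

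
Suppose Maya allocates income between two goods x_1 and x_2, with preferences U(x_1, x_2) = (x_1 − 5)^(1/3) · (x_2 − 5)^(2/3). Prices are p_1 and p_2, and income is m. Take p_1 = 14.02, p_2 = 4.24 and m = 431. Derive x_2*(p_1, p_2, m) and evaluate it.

x_2* = 58.4119

This is Cobb-Douglas in (x_1−5, x_2−5): tangency gives 1/3·p_2·(x_2−5) = 2/3·p_1·(x_1−5).
After buying the subsistence bundle (5, 5), a share 1/3 of the remaining income goes to x_1: x_1* = 5 + 1/3·(m − 5p_1 − 5p_2)/p_1.
Discretionary income = 431 − 5·14.02 − 5·4.24 = 339.7; x_2* = 5 + 2/3·339.7/4.24 = 58.4119.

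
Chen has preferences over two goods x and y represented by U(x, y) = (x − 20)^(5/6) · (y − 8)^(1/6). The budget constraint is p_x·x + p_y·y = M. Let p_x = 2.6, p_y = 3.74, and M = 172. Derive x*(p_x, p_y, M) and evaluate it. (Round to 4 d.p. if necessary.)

x* = 48.8718

MRS = 5·(y−8)/(x−20). Tangency with p_x/p_y gives y−8 = (1/5)·(p_x/p_y)·(x−20).
After buying the subsistence bundle (20, 8), a share 5/6 of the remaining income goes to x: x* = 20 + 5/6·(M − 20p_x − 8p_y)/p_x.
Discretionary income = 172 − 20·2.6 − 8·3.74 = 90.08; x* = 20 + 5/6·90.08/2.6 = 48.8718.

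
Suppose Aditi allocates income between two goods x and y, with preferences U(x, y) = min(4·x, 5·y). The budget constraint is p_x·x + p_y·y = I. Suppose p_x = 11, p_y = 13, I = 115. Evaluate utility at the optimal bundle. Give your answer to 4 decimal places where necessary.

Leontief preferences: the optimum is at the kink where x/5 = y/4, i.e. y = (4/5)·x.
Budget: p_x·x + p_y·(4/5)·x = I, so (5·p_x + 4·p_y)·x = 5·I.
Demand: x*(p_x,p_y,I) = 5·I/(5·p_x + 4·p_y), y* = 4·I/(5·p_x + 4·p_y).
Here 5·11 + 4·13 = 107, giving x* = 5.3738 and y* = 4.2991.
Utility at the optimum: U(5.3738, 4.2991) = 21.4953.

V = 21.4953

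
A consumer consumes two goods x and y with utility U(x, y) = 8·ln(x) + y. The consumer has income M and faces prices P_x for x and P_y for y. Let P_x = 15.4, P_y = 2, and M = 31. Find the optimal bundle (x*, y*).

Set MRS = P_x/P_y: (8/x)/1 = P_x/P_y.
So x*(P_x,P_y) = 8·P_y/P_x, independent of income; and y* = (M − 8·P_y)/P_y.
At the given prices: x* = 8·2/15.4 = 1.039, and y* = 7.5.

x* = 1.039, y* = 7.5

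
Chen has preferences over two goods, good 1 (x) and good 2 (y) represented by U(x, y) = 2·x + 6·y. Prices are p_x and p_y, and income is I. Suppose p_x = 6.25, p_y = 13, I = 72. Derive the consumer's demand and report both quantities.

x* = 0, y* = 5.5385

Perfect substitutes: compare marginal utility per dollar. 2/p_x vs 6/p_y → 0.32 vs 0.4615.
y gives more utility per dollar, so spend all income on y: y* = I/p_y, x* = 0.
Numerically: x* = 0, y* = 5.5385.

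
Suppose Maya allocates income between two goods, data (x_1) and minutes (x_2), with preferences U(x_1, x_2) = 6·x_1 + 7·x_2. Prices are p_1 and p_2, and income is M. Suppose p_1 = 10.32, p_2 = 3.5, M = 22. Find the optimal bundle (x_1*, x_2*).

Perfect substitutes: compare marginal utility per dollar. 6/p_1 vs 7/p_2 → 0.5814 vs 2.
x_2 gives more utility per dollar, so spend all income on x_2: x_2* = M/p_2, x_1* = 0.
Numerically: x_1* = 0, x_2* = 6.2857.

x_1* = 0, x_2* = 6.2857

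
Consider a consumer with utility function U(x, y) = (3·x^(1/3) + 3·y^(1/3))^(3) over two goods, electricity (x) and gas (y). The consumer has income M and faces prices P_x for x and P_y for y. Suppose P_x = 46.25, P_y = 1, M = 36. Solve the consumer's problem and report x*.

From the CES first-order condition, (y/x)^(2/3) = P_x/P_y.
Hence y/x = (P_x/P_y)^(1/(2/3)), i.e. raised to the 1.5 power.
With the ratio pinned down, the budget gives x* = M/(P_x + P_y·(y/x)) and y* = (y/x)·x*.
Numerically y/x = 314.534006, so x* = 36/(46.25 + 1·314.534006) = 0.0998.

x* = 0.0998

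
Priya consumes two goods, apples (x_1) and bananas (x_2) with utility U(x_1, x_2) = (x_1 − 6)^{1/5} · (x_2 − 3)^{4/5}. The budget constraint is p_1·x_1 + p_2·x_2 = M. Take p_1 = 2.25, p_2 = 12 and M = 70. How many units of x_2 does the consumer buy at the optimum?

x_2* = 4.3667

Let x_1' = x_1−6, x_2' = x_2−3. MRS = (1/4)·x_2'/x_1' = p_1/p_2.
Substituting into the budget: x_1* = 6 + 0.2·(M − 6·p_1 − 3·p_2)/p_1, and x_2* = 3 + 0.8·(…)/p_2.
Discretionary income = 70 − 6·2.25 − 3·12 = 20.5; x_2* = 3 + 0.8·20.5/12 = 4.3667.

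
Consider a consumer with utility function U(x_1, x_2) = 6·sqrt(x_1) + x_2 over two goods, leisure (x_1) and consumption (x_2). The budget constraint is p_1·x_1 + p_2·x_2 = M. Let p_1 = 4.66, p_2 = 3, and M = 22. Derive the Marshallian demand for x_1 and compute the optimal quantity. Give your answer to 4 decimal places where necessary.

x_1* = 3.73

Solve: √x_1 = 3·p_2/p_1, so x_1*(p_1,p_2) = (3·p_2/p_1)², and x_2* = (M − p_1·x_1*)/p_2.
Plugging in: x_1* = (3·3/4.66)² = 3.73.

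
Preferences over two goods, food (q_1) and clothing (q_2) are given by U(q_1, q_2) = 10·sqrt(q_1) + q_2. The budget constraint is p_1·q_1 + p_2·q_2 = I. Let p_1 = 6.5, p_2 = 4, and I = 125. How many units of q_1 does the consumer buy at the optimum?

MU_q_1 = 5/√q_1, MU_q_2 = 1. Tangency: 5/√q_1 = p_1/p_2.
Thus q_1* = (5·p_2/p_1)² — independent of I — with the rest of income spent on q_2.
Plugging in: q_1* = (5·4/6.5)² = 9.4675.

q_1* = 9.4675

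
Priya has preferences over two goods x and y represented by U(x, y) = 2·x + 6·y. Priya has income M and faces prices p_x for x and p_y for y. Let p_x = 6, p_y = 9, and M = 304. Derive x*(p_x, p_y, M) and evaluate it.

x* = 0

Linear utility — the consumer picks whichever good has higher MU/price: 2/6 = 0.3333 vs 6/9 = 0.6667.
y gives more utility per dollar, so spend all income on y: y* = M/p_y, x* = 0.
Numerically: x* = 0, y* = 33.7778.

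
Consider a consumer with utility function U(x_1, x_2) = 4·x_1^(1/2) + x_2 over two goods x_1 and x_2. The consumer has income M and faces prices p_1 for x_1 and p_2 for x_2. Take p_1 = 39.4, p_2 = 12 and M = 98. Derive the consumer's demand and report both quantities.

Utility is quasi-linear in x_2; the FOC for x_1 is 2/√x_1 = p_1/p_2.
Thus x_1* = (2·p_2/p_1)² — independent of M — with the rest of income spent on x_2.
Plugging in: x_1* = (2·12/39.4)² = 0.371, x_2* = 6.9484.

x_1* = 0.371, x_2* = 6.9484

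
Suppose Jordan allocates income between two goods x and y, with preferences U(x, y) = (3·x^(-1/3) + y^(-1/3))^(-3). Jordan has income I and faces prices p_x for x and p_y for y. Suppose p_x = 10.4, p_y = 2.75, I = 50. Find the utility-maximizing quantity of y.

MRS = MU_x/MU_y = 3·(y/x)^(4/3). Set equal to p_x/p_y.
Hence y/x = ((1/3)·p_x/p_y)^(1/(4/3)), i.e. raised to the 0.75 power.
With the ratio pinned down, the budget gives x* = I/(p_x + p_y·(y/x)) and y* = (y/x)·x*.
Numerically y/x = 1.189692, so x* = 50/(10.4 + 2.75·1.189692) = 3.6572 and y* = 1.189692·3.6572 = 4.3509.

y* = 4.3509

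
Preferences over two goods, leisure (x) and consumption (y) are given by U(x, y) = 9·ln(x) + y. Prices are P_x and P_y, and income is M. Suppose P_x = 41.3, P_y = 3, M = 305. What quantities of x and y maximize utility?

x* = 0.6538, y* = 92.6667

So x*(P_x,P_y) = 9·P_y/P_x, independent of income; and y* = (M − 9·P_y)/P_y.
At the given prices: x* = 9·3/41.3 = 0.6538, and y* = 92.6667.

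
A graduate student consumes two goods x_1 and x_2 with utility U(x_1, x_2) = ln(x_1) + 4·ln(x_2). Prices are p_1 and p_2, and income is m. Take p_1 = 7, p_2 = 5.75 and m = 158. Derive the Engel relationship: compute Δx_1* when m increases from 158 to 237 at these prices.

Demand: x_1*(p_1,p_2,m) = 0.2·m/p_1 and x_2* = 0.8·m/p_2.
At p_1=7, p_2=5.75, m=158: x_1* = 0.2·158/7 = 4.5143.
At m' = 237: x_1* = 6.7714. Change: 6.7714 − 4.5143 = 2.2571.

Δx_1* = 2.2571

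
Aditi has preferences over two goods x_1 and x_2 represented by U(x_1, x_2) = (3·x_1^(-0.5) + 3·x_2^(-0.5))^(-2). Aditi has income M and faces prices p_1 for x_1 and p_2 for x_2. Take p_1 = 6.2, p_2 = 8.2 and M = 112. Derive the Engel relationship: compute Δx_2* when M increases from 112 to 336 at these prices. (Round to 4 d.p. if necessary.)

From the CES first-order condition, (x_2/x_1)^(1.5) = p_1/p_2.
Solve for the ratio: x_2/x_1 = [p_1/p_2]^(2/3).
With the ratio pinned down, the budget gives x_1* = M/(p_1 + p_2·(x_2/x_1)) and x_2* = (x_2/x_1)·x_1*.
Numerically x_2/x_1 = 0.82995, so x_1* = 112/(6.2 + 8.2·0.82995) = 8.6117 and x_2* = 0.82995·8.6117 = 7.1473.
At M' = 336: x_2* = 21.4418. Change: 21.4418 − 7.1473 = 14.2945.

Δx_2* = 14.2945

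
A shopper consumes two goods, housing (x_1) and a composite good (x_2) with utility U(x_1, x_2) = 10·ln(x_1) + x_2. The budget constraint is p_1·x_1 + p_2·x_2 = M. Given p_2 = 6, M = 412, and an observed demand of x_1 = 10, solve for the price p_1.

p_1 = 6

Set MRS = p_1/p_2: (10/x_1)/1 = p_1/p_2.
So x_1*(p_1,p_2) = 10·p_2/p_1, independent of income; and x_2* = (M − 10·p_2)/p_2.
Set x_1* = 10 in the demand function and solve for p_1: p_1 = 6.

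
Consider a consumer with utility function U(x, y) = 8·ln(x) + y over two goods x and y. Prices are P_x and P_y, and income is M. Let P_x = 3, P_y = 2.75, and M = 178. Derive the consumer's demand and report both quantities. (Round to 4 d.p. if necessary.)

MU_x = 8/x, MU_y = 1. Tangency: 8/x = P_x/P_y.
So x*(P_x,P_y) = 8·P_y/P_x, independent of income; and y* = (M − 8·P_y)/P_y.
At the given prices: x* = 8·2.75/3 = 7.3333, and y* = 56.7273.

x* = 7.3333, y* = 56.7273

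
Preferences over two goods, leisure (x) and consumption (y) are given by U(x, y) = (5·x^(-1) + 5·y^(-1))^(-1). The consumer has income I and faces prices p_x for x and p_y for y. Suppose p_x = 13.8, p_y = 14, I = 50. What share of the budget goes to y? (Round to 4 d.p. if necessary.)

share on y = 0.5018

From the CES first-order condition, (y/x)^(2) = p_x/p_y.
Solve for the ratio: y/x = [p_x/p_y]^(0.5).
Substitute y = (y/x)·x into the budget: x* = I/(p_x + p_y·(y/x)).
Numerically y/x = 0.992831, so x* = 50/(13.8 + 14·0.992831) = 1.8051 and y* = 0.992831·1.8051 = 1.7921.
Expenditure on y: 14·1.7921 = 25.0899; share = 0.5018.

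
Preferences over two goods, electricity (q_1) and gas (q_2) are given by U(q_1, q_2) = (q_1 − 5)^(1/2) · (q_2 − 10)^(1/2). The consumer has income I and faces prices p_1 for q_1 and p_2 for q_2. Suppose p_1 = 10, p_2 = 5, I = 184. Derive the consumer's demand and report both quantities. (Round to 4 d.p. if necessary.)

q_1* = 9.2, q_2* = 18.4

This is Cobb-Douglas in (q_1−5, q_2−10): tangency gives 0.5·p_2·(q_2−10) = 0.5·p_1·(q_1−5).
After buying the subsistence bundle (5, 10), a share 0.5 of the remaining income goes to q_1: q_1* = 5 + 0.5·(I − 5p_1 − 10p_2)/p_1.
Discretionary income = 184 − 5·10 − 10·5 = 84; q_1* = 5 + 0.5·84/10 = 9.2; q_2* = 10 + 0.5·84/5 = 18.4.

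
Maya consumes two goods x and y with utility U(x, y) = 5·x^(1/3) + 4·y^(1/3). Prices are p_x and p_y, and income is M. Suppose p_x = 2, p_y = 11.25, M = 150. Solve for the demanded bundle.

x* = 57.617, y* = 3.0903

With the ratio pinned down, the budget gives x* = M/(p_x + p_y·(y/x)) and y* = (y/x)·x*.
Numerically y/x = 0.053635, so x* = 150/(2 + 11.25·0.053635) = 57.617 and y* = 0.053635·57.617 = 3.0903.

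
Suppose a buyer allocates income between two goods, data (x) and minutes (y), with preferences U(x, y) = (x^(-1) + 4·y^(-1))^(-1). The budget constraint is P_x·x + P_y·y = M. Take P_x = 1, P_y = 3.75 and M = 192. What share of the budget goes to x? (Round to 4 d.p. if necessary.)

From the CES first-order condition, (1/4)·(y/x)^(2) = P_x/P_y.
Hence y/x = (4·P_x/P_y)^(1/(2)), i.e. raised to the 0.5 power.
With the ratio pinned down, the budget gives x* = M/(P_x + P_y·(y/x)) and y* = (y/x)·x*.
Numerically y/x = 1.032796, so x* = 192/(1 + 3.75·1.032796) = 39.4009 and y* = 1.032796·39.4009 = 40.6931.
Expenditure on x: 1·39.4009 = 39.4009; share = 0.2052.

share on x = 0.2052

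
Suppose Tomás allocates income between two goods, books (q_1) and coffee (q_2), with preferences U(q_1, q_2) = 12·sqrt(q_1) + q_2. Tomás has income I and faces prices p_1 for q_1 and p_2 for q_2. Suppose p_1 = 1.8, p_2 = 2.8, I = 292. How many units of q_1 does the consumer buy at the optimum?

Solve: √q_1 = 6·p_2/p_1, so q_1*(p_1,p_2) = (6·p_2/p_1)², and q_2* = (I − p_1·q_1*)/p_2.
Plugging in: q_1* = (6·2.8/1.8)² = 87.1111.

q_1* = 87.1111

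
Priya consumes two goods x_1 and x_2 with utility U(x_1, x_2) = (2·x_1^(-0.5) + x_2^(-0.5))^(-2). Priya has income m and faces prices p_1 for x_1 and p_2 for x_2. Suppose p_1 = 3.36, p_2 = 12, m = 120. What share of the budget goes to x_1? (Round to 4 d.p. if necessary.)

MU_x_1 ∝ 2·x_1^(-1.5), MU_x_2 ∝ x_2^(-1.5), so MRS = 2·(x_2/x_1)^(1.5) = p_1/p_2.
Hence x_2/x_1 = ((1/2)·p_1/p_2)^(1/(1.5)), i.e. raised to the 2/3 power.
With the ratio pinned down, the budget gives x_1* = m/(p_1 + p_2·(x_2/x_1)) and x_2* = (x_2/x_1)·x_1*.
Numerically x_2/x_1 = 0.26962, so x_1* = 120/(3.36 + 12·0.26962) = 18.1944 and x_2* = 0.26962·18.1944 = 4.9056.
Expenditure on x_1: 3.36·18.1944 = 61.1332; share = 0.5094.

share on x_1 = 0.5094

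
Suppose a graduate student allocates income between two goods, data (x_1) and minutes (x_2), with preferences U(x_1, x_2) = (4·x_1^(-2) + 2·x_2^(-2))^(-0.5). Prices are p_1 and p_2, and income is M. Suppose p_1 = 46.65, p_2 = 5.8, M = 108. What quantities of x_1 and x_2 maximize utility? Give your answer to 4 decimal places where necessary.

From the CES first-order condition, 2·(x_2/x_1)^(3) = p_1/p_2.
Hence x_2/x_1 = ((1/2)·p_1/p_2)^(1/(3)), i.e. raised to the 1/3 power.
Substitute x_2 = (x_2/x_1)·x_1 into the budget: x_1* = M/(p_1 + p_2·(x_2/x_1)).
Numerically x_2/x_1 = 1.590247, so x_1* = 108/(46.65 + 5.8·1.590247) = 1.9329 and x_2* = 1.590247·1.9329 = 3.0739.

x_1* = 1.9329, x_2* = 3.0739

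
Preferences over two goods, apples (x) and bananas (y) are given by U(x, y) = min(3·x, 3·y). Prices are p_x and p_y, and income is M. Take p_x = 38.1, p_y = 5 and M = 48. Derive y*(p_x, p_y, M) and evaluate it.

With perfect complements, no substitution: consume in ratio x:y = 3:3.
Budget: p_x·x + p_y·x = M, so (3·p_x + 3·p_y)·x = 3·M.
Demand: x*(p_x,p_y,M) = 3·M/(3·p_x + 3·p_y), y* = 3·M/(3·p_x + 3·p_y).
Here 3·38.1 + 3·5 = 129.3, giving y* = 1.1137.

y* = 1.1137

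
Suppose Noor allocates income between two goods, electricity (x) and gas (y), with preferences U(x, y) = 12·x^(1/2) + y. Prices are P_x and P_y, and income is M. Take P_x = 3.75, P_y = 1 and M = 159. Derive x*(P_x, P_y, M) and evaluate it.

Solve: √x = 6·P_y/P_x, so x*(P_x,P_y) = (6·P_y/P_x)², and y* = (M − P_x·x*)/P_y.
Plugging in: x* = (6·1/3.75)² = 2.56.

x* = 2.56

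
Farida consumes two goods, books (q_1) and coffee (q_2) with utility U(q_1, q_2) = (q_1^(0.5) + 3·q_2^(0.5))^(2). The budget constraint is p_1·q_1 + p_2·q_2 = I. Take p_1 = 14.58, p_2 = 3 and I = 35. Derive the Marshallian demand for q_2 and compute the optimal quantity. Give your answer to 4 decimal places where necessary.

MU_q_1 ∝ q_1^(-0.5), MU_q_2 ∝ 3·q_2^(-0.5), so MRS = (1/3)·(q_2/q_1)^(0.5) = p_1/p_2.
Solve for the ratio: q_2/q_1 = [3·p_1/p_2]^(2).
Substitute q_2 = (q_2/q_1)·q_1 into the budget: q_1* = I/(p_1 + p_2·(q_2/q_1)).
Numerically q_2/q_1 = 212.5764, so q_1* = 35/(14.58 + 3·212.5764) = 0.0537 and q_2* = 212.5764·0.0537 = 11.4059.

q_2* = 11.4059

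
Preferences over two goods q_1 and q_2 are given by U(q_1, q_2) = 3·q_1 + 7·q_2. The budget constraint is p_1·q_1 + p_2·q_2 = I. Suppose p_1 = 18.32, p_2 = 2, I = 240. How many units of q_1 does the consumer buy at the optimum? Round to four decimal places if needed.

q_1* = 0

Perfect substitutes: compare marginal utility per dollar. 3/p_1 vs 7/p_2 → 0.1638 vs 3.5.
q_2 gives more utility per dollar, so spend all income on q_2: q_2* = I/p_2, q_1* = 0.
Numerically: q_1* = 0, q_2* = 120.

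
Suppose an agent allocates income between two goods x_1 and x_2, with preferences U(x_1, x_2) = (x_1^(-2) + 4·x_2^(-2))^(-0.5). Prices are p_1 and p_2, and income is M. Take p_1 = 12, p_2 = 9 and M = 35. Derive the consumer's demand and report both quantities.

x_1* = 1.2624, x_2* = 2.2057

Substitute x_2 = (x_2/x_1)·x_1 into the budget: x_1* = M/(p_1 + p_2·(x_2/x_1)).
Numerically x_2/x_1 = 1.747161, so x_1* = 35/(12 + 9·1.747161) = 1.2624 and x_2* = 1.747161·1.2624 = 2.2057.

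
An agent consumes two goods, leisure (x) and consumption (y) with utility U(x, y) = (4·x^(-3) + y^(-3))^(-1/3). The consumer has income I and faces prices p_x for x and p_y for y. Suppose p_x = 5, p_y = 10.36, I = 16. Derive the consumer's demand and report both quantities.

MU_x ∝ 4·x^(-4), MU_y ∝ y^(-4), so MRS = 4·(y/x)^(4) = p_x/p_y.
Solve for the ratio: y/x = [(1/4)·p_x/p_y]^(0.25).
Substitute y = (y/x)·x into the budget: x* = I/(p_x + p_y·(y/x)).
Numerically y/x = 0.589369, so x* = 16/(5 + 10.36·0.589369) = 1.4407 and y* = 0.589369·1.4407 = 0.8491.

x* = 1.4407, y* = 0.8491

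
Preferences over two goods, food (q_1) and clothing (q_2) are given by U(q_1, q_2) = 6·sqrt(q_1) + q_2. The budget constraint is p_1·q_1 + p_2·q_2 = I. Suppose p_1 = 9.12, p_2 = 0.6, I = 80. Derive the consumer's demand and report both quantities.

Utility is quasi-linear in q_2; the FOC for q_1 is 3/√q_1 = p_1/p_2.
Solve: √q_1 = 3·p_2/p_1, so q_1*(p_1,p_2) = (3·p_2/p_1)², and q_2* = (I − p_1·q_1*)/p_2.
Plugging in: q_1* = (3·0.6/9.12)² = 0.039, q_2* = 132.7412.

q_1* = 0.039, q_2* = 132.7412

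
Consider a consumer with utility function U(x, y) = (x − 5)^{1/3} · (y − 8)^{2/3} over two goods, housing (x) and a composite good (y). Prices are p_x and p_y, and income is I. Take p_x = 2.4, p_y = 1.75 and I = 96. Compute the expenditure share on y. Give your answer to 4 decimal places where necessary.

Let x' = x−5, y' = y−8. MRS = (1/2)·y'/x' = p_x/p_y.
Substituting into the budget: x* = 5 + 1/3·(I − 5·p_x − 8·p_y)/p_x, and y* = 8 + 2/3·(…)/p_y.
Discretionary income = 96 − 5·2.4 − 8·1.75 = 70; x* = 5 + 1/3·70/2.4 = 14.7222; y* = 8 + 2/3·70/1.75 = 34.6667.
Expenditure on y: 1.75·34.6667 = 60.6667; share = 0.6319.

share on y = 0.6319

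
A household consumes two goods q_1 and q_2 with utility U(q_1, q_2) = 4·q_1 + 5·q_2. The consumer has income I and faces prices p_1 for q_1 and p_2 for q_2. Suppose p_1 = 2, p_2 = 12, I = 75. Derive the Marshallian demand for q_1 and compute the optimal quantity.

q_1* = 37.5

Perfect substitutes: compare marginal utility per dollar. 4/p_1 vs 5/p_2 → 2 vs 0.4167.
q_1 gives more utility per dollar, so spend all income on q_1: q_1* = I/p_1, q_2* = 0.
Numerically: q_1* = 37.5, q_2* = 0.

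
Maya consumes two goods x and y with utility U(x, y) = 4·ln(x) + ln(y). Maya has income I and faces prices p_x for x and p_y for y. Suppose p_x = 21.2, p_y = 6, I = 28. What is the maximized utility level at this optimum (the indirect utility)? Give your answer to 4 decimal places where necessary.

V = 0.1512

Tangency: MRS = 4·y/x = p_x/p_y.
Rearranging, p_y·y = (1/4)·p_x·x. Substituting into the budget gives p_x·x·(1 + (1/4)) = I.
Demand: x*(p_x,p_y,I) = 0.8·I/p_x and y* = 0.2·I/p_y.
At p_x=21.2, p_y=6, I=28: x* = 0.8·28/21.2 = 1.0566, y* = 0.9333.
Utility at the optimum: U(1.0566, 0.9333) = 0.1512.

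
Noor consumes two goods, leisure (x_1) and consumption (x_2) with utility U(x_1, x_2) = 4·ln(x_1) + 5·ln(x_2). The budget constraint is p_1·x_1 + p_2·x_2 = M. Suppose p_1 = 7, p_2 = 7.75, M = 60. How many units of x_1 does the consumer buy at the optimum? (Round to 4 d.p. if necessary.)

x_1* = 3.8095

The MRS is (4/5)·x_2/x_1. Set MRS = p_1/p_2.
So 4·p_2·x_2 = 5·p_1·x_1; combined with the budget, a share 4/9 of income goes to x_1.
Demand: x_1*(p_1,p_2,M) = 4/9·M/p_1 and x_2* = 5/9·M/p_2.
At p_1=7, p_2=7.75, M=60: x_1* = 4/9·60/7 = 3.8095.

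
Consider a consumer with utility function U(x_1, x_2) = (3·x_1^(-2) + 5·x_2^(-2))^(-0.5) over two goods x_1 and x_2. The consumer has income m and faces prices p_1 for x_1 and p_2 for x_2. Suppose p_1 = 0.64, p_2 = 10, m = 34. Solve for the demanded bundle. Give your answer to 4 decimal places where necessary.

From the CES first-order condition, (3/5)·(x_2/x_1)^(3) = p_1/p_2.
Solve for the ratio: x_2/x_1 = [(5/3)·p_1/p_2]^(1/3).
With the ratio pinned down, the budget gives x_1* = m/(p_1 + p_2·(x_2/x_1)) and x_2* = (x_2/x_1)·x_1*.
Numerically x_2/x_1 = 0.474252, so x_1* = 34/(0.64 + 10·0.474252) = 6.3167 and x_2* = 0.474252·6.3167 = 2.9957.

x_1* = 6.3167, x_2* = 2.9957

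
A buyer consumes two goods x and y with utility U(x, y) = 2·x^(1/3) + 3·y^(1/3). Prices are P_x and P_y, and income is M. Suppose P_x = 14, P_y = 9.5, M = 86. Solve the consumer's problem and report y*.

y* = 6.2501

From the CES first-order condition, (2/3)·(y/x)^(2/3) = P_x/P_y.
Solve for the ratio: y/x = [(3/2)·P_x/P_y]^(1.5).
Substitute y = (y/x)·x into the budget: x* = M/(P_x + P_y·(y/x)).
Numerically y/x = 3.286575, so x* = 86/(14 + 9.5·3.286575) = 1.9017 and y* = 3.286575·1.9017 = 6.2501.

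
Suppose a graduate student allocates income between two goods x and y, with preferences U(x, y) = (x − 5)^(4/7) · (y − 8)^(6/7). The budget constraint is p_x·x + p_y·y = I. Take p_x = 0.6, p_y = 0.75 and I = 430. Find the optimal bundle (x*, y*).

x* = 285.6667, y* = 344.8

MRS = (2/3)·(y−8)/(x−5). Tangency with p_x/p_y gives y−8 = (3/2)·(p_x/p_y)·(x−5).
After buying the subsistence bundle (5, 8), a share 0.4 of the remaining income goes to x: x* = 5 + 0.4·(I − 5p_x − 8p_y)/p_x.
Discretionary income = 430 − 5·0.6 − 8·0.75 = 421; x* = 5 + 0.4·421/0.6 = 285.6667; y* = 8 + 0.6·421/0.75 = 344.8.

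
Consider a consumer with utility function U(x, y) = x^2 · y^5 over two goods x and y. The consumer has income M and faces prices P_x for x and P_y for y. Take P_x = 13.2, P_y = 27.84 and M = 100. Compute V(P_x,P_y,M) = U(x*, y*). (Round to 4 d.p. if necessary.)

MU_x/MU_y = (2·y)/(5·x); tangency sets this equal to P_x/P_y.
So 2·P_y·y = 5·P_x·x; combined with the budget, a share 2/7 of income goes to x.
Demand: x*(P_x,P_y,M) = 2/7·M/P_x and y* = 5/7·M/P_y.
At P_x=13.2, P_y=27.84, M=100: x* = 2/7·100/13.2 = 2.1645, y* = 2.5657.
Utility at the optimum: U(2.1645, 2.5657) = 520.8704.

V = 520.8704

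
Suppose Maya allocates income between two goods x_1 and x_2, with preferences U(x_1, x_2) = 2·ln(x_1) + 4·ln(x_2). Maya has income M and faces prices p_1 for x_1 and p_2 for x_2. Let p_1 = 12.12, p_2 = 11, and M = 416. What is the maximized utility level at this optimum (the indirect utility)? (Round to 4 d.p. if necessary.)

Demand: x_1*(p_1,p_2,M) = 1/3·M/p_1 and x_2* = 2/3·M/p_2.
At p_1=12.12, p_2=11, M=416: x_1* = 1/3·416/12.12 = 11.4411, x_2* = 25.2121.
Utility at the optimum: U(11.4411, 25.2121) = 17.7837.

V = 17.7837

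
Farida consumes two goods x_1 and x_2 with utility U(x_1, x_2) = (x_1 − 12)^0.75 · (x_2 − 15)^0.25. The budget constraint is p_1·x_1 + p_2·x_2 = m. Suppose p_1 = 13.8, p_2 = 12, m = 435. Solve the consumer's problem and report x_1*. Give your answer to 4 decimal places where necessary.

Discretionary income = 435 − 12·13.8 − 15·12 = 89.4; x_1* = 12 + 0.75·89.4/13.8 = 16.8587.

x_1* = 16.8587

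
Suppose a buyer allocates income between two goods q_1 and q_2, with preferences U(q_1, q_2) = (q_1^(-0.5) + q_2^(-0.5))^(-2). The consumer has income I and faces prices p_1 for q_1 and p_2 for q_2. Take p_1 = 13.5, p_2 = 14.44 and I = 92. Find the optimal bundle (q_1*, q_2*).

q_1* = 3.3692, q_2* = 3.2213

From the CES first-order condition, (q_2/q_1)^(1.5) = p_1/p_2.
Hence q_2/q_1 = (p_1/p_2)^(1/(1.5)), i.e. raised to the 2/3 power.
Substitute q_2 = (q_2/q_1)·q_1 into the budget: q_1* = I/(p_1 + p_2·(q_2/q_1)).
Numerically q_2/q_1 = 0.956117, so q_1* = 92/(13.5 + 14.44·0.956117) = 3.3692 and q_2* = 0.956117·3.3692 = 3.2213.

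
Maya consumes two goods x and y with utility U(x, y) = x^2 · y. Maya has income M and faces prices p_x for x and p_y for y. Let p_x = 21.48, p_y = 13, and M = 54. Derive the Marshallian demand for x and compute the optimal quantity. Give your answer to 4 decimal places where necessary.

x* = 1.676

The MRS is 2·y/x. Set MRS = p_x/p_y.
Rearranging, p_y·y = (1/2)·p_x·x. Substituting into the budget gives p_x·x·(1 + (1/2)) = M.
Demand: x*(p_x,p_y,M) = 2/3·M/p_x and y* = 1/3·M/p_y.
At p_x=21.48, p_y=13, M=54: x* = 2/3·54/21.48 = 1.676.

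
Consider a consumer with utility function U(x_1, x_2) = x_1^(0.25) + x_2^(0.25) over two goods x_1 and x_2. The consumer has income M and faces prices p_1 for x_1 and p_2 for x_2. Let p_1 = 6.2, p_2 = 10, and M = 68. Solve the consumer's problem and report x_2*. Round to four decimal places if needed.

From the CES first-order condition, (x_2/x_1)^(0.75) = p_1/p_2.
Solve for the ratio: x_2/x_1 = [p_1/p_2]^(4/3).
With the ratio pinned down, the budget gives x_1* = M/(p_1 + p_2·(x_2/x_1)) and x_2* = (x_2/x_1)·x_1*.
Numerically x_2/x_1 = 0.528675, so x_1* = 68/(6.2 + 10·0.528675) = 5.9199 and x_2* = 0.528675·5.9199 = 3.1297.

x_2* = 3.1297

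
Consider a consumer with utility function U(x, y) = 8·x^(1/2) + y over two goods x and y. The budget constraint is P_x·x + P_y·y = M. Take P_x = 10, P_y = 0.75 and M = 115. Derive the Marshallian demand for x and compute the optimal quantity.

Set MRS = P_x/P_y: 4·x^(−1/2) = P_x/P_y.
Solve: √x = 4·P_y/P_x, so x*(P_x,P_y) = (4·P_y/P_x)², and y* = (M − P_x·x*)/P_y.
Plugging in: x* = (4·0.75/10)² = 0.09.

x* = 0.09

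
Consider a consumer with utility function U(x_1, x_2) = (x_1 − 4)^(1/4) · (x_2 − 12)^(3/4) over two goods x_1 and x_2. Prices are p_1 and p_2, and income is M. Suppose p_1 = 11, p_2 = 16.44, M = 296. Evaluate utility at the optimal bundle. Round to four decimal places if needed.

This is Cobb-Douglas in (x_1−4, x_2−12): tangency gives 0.25·p_2·(x_2−12) = 0.75·p_1·(x_1−4).
After buying the subsistence bundle (4, 12), a share 0.25 of the remaining income goes to x_1: x_1* = 4 + 0.25·(M − 4p_1 − 12p_2)/p_1.
Discretionary income = 296 − 4·11 − 12·16.44 = 54.72; x_1* = 4 + 0.25·54.72/11 = 5.2436; x_2* = 12 + 0.75·54.72/16.44 = 14.4964.
Utility at the optimum: U(5.2436, 14.4964) = 2.0973.

V = 2.0973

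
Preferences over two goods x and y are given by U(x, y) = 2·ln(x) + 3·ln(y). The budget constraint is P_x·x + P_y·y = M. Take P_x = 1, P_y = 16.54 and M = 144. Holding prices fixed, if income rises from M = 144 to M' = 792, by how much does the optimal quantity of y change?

Δy* = 23.5067

Tangency: MRS = (2/3)·y/x = P_x/P_y.
So 2·P_y·y = 3·P_x·x; combined with the budget, a share 0.4 of income goes to x.
Demand: x*(P_x,P_y,M) = 0.4·M/P_x and y* = 0.6·M/P_y.
At P_x=1, P_y=16.54, M=144: y* = 0.6·144/16.54 = 5.2237.
At M' = 792: y* = 28.7304. Change: 28.7304 − 5.2237 = 23.5067.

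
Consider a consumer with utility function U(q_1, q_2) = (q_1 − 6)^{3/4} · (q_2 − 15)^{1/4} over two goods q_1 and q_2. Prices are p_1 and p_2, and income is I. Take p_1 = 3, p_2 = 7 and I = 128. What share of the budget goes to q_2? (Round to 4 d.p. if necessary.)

MRS = 3·(q_2−15)/(q_1−6). Tangency with p_1/p_2 gives q_2−15 = (1/3)·(p_1/p_2)·(q_1−6).
Substituting into the budget: q_1* = 6 + 0.75·(I − 6·p_1 − 15·p_2)/p_1, and q_2* = 15 + 0.25·(…)/p_2.
Discretionary income = 128 − 6·3 − 15·7 = 5; q_1* = 6 + 0.75·5/3 = 7.25; q_2* = 15 + 0.25·5/7 = 15.1786.
Expenditure on q_2: 7·15.1786 = 106.25; share = 0.8301.

share on q_2 = 0.8301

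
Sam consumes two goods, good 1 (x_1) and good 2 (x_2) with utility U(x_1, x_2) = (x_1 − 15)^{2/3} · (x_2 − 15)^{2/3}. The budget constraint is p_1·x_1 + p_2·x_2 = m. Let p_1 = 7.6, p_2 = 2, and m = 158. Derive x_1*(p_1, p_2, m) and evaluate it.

x_1* = 15.9211

Discretionary income = 158 − 15·7.6 − 15·2 = 14; x_1* = 15 + 0.5·14/7.6 = 15.9211.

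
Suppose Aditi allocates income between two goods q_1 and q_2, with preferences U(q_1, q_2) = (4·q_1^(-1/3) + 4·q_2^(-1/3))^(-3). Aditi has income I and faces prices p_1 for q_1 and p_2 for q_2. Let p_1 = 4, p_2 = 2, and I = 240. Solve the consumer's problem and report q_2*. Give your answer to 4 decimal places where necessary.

Substitute q_2 = (q_2/q_1)·q_1 into the budget: q_1* = I/(p_1 + p_2·(q_2/q_1)).
Numerically q_2/q_1 = 1.681793, so q_1* = 240/(4 + 2·1.681793) = 32.5928 and q_2* = 1.681793·32.5928 = 54.8144.

q_2* = 54.8144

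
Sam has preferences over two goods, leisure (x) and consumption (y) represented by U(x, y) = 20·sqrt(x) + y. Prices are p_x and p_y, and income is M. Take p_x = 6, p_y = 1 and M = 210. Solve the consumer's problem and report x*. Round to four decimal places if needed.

MU_x = 10/√x, MU_y = 1. Tangency: 10/√x = p_x/p_y.
Thus x* = (10·p_y/p_x)² — independent of M — with the rest of income spent on y.
Plugging in: x* = (10·1/6)² = 2.7778.

x* = 2.7778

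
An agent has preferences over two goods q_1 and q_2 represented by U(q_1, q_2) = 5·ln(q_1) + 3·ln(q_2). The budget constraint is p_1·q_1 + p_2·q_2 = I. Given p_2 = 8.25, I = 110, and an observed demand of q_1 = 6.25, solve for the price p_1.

p_1 = 11

MU_q_1/MU_q_2 = (5·q_2)/(3·q_1); tangency sets this equal to p_1/p_2.
So 5·p_2·q_2 = 3·p_1·q_1; combined with the budget, a share 0.625 of income goes to q_1.
Demand: q_1*(p_1,p_2,I) = 0.625·I/p_1 and q_2* = 0.375·I/p_2.
Set q_1* = 6.25 in the demand function and solve for p_1: p_1 = 11.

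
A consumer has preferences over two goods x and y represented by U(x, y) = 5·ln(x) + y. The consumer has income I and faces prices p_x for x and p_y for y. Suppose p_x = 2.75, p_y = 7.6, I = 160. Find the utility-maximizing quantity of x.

x* = 13.8182

So x*(p_x,p_y) = 5·p_y/p_x, independent of income; and y* = (I − 5·p_y)/p_y.
At the given prices: x* = 5·7.6/2.75 = 13.8182.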